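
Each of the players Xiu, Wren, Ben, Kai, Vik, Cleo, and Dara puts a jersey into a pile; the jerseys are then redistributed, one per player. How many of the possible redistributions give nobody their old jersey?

Let Aᵢ be the assignments in which player i gets their old jersey. We want the size of the complement of A₁∪…∪A_7.
By inclusion–exclusion this is Σ_{j=0}^{7} (−1)^j C(7,j)·(7−j)!.
Computing: 5040 − 5040 + 2520 − 840 + 210 − 42 + 7 − 1 = 1854.

1854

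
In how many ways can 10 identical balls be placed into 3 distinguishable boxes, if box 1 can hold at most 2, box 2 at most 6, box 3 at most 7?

15

Ignoring the caps, the number of non-negative solutions to x_1+…+x_3 = 10 is C(12,2) = 66.
Subtract solutions that violate a single cap (substitute x_i' = x_i − (cap_i+1)): x_1 ≥ 3 gives C(9,2) = 36; x_2 ≥ 7 gives C(5,2) = 10; x_3 ≥ 8 gives C(4,2) = 6. Together 52.
Add back pairs where two caps are both exceeded: 1 + 0 + 0 = 1.
By inclusion–exclusion the count is 66 − 52 + 1 = 15.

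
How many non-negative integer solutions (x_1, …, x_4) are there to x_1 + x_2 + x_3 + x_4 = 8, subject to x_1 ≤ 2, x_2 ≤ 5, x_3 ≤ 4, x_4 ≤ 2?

35

Ignoring the caps, the number of non-negative solutions to x_1+…+x_4 = 8 is C(11,3) = 165.
Subtract solutions that violate a single cap (substitute x_i' = x_i − (cap_i+1)): x_1 ≥ 3 gives C(8,3) = 56; x_2 ≥ 6 gives C(5,3) = 10; x_3 ≥ 5 gives C(6,3) = 20; x_4 ≥ 3 gives C(8,3) = 56. Together 142.
Add back pairs where two caps are both exceeded: 0 + 1 + 10 + 0 + 0 + 1 = 12.
By inclusion–exclusion the count is 165 − 142 + 12 = 35.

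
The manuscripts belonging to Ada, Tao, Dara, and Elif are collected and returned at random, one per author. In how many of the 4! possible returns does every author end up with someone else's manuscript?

9

This is the derangement count D_4: permutations of 4 items with no fixed point.
By inclusion–exclusion this is Σ_{j=0}^{4} (−1)^j C(4,j)·(4−j)!.
Computing: 24 − 24 + 12 − 4 + 1 = 9.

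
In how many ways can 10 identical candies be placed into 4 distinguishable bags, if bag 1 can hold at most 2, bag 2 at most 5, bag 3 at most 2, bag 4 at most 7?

44

By stars and bars, unrestricted non-negative solutions to x_1+…+x_4 = 10 number C(10+3,3) = 286.
Subtract solutions that violate a single cap (substitute x_i' = x_i − (cap_i+1)): x_1 ≥ 3 gives C(10,3) = 120; x_2 ≥ 6 gives C(7,3) = 35; x_3 ≥ 3 gives C(10,3) = 120; x_4 ≥ 8 gives C(5,3) = 10. Together 285.
Add back pairs where two caps are both exceeded: 4 + 35 + 0 + 4 + 0 + 0 = 43.
By inclusion–exclusion the count is 286 − 285 + 43 = 44.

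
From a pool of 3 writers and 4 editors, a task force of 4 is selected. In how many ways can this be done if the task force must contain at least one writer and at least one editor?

34

With no constraint there are C(7,4) = 35 possible selections.
Selections missing a whole group: no writers → C(4,4) = 1; no editors → C(3,4) = 0.
Both groups omitted at once is impossible, so 35 − 1 = 34.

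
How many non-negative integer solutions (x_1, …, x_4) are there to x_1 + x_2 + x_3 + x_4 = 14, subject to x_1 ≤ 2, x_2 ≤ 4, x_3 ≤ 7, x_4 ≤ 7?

60

By stars and bars, unrestricted non-negative solutions to x_1+…+x_4 = 14 number C(14+3,3) = 680.
Subtract solutions that violate a single cap (substitute x_i' = x_i − (cap_i+1)): x_1 ≥ 3 gives C(14,3) = 364; x_2 ≥ 5 gives C(12,3) = 220; x_3 ≥ 8 gives C(9,3) = 84; x_4 ≥ 8 gives C(9,3) = 84. Together 752.
Add back pairs where two caps are both exceeded: 84 + 20 + 20 + 4 + 4 + 0 = 132.
By inclusion–exclusion the count is 680 − 752 + 132 = 60.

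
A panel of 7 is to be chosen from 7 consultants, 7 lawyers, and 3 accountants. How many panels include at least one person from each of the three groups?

Total 7-person selections from all 17: C(17,7) = 19448.
Subtract selections that omit an entire group: no consultants → C(10,7) = 120; no lawyers → C(10,7) = 120; no accountants → C(14,7) = 3432.
Add back selections omitting two groups (i.e. drawn from a single group): C(7,7) + C(7,7) + C(3,7) = 2.
By inclusion–exclusion: 19448 − 3672 + 2 = 15778.

15778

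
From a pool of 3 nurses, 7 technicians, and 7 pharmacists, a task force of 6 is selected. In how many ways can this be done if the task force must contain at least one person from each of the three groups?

Total 6-person selections from all 17: C(17,6) = 12376.
Selections missing a whole group: no nurses → C(14,6) = 3003; no technicians → C(10,6) = 210; no pharmacists → C(10,6) = 210.
Add back selections omitting two groups (i.e. drawn from a single group): C(3,6) + C(7,6) + C(7,6) = 14.
By inclusion–exclusion: 12376 − 3423 + 14 = 8967.

8967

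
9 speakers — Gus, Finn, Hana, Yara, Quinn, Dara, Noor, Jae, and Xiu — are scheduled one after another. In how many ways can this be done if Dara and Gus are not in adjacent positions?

Of the 9! = 362880 arrangements, those with Dara and Gus adjacent number 2 × 8! = 80640 (treat the pair as a block with 2 internal orders).
So 362880 − 80640 = 282240 arrangements keep them apart.

282240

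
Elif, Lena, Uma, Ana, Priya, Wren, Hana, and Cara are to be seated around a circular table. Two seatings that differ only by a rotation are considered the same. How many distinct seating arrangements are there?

5040

Fix one person's seat to break rotational symmetry; the remaining 7 people can be arranged in (7)! = 5040 ways.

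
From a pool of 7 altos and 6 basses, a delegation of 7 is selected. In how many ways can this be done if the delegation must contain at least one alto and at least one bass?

1715

Unrestricted: C(13,7) = 1716 ways to pick any 7 of the 13.
Selections missing a whole group: no altos → C(6,7) = 0; no basses → C(7,7) = 1.
Both groups omitted at once is impossible, so 1716 − 1 = 1715.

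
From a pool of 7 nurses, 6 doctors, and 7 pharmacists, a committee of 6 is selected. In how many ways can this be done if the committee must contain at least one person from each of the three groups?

32340

Unrestricted: C(20,6) = 38760 ways to pick any 6 of the 20.
Subtract selections that omit an entire group: no nurses → C(13,6) = 1716; no doctors → C(14,6) = 3003; no pharmacists → C(13,6) = 1716.
Add back selections omitting two groups (i.e. drawn from a single group): C(7,6) + C(6,6) + C(7,6) = 15.
By inclusion–exclusion: 38760 − 6435 + 15 = 32340.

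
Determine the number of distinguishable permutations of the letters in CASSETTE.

CASSETTE has 8 letters with E appearing twice, S appearing twice, and T appearing twice.
So there are 8! / (2!·2!·2!) = 5040 distinguishable arrangements.

5040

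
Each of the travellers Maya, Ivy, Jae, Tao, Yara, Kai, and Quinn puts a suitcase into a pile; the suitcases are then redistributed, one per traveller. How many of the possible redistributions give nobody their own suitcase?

This is the derangement count D_7: permutations of 7 items with no fixed point.
By inclusion–exclusion this is Σ_{j=0}^{7} (−1)^j C(7,j)·(7−j)!.
Computing: 5040 − 5040 + 2520 − 840 + 210 − 42 + 7 − 1 = 1854.

1854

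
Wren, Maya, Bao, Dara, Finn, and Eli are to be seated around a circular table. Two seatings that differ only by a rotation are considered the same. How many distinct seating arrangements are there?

120

Around a circle, 6 distinct people have 6!/6 = (5)! = 120 rotationally distinct seatings.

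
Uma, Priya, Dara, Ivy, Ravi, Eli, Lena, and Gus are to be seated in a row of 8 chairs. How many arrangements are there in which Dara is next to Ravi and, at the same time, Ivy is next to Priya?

2880

Treat {Dara,Ravi} as one block (2 orders) and {Ivy,Priya} as another (2 orders).
That leaves 6 units to arrange: 2 × 2 × 6! = 4 × 720 = 2880.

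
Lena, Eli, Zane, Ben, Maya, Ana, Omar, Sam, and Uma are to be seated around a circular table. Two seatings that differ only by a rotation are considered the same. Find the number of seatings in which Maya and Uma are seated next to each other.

10080

Glue Maya and Uma into a block (2 internal orders). Seating 8 units around a circle gives (7)! arrangements.
So 2 × (7)! = 2 × 5040 = 10080.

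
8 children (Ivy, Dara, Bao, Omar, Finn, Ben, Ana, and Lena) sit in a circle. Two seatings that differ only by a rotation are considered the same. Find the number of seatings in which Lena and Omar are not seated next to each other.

All circular seatings of 8 people number (7)! = 5040.
Seatings with Lena beside Omar: treat them as a block with 2 internal orders, giving 2 × (6)! = 1440.
Subtracting, 5040 − 1440 = 3600.

3600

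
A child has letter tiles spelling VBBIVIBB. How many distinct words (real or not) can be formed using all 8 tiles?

420

The 8 letters of VBBIVIBB have repeats: B appearing 4 times, I appearing twice, and V appearing twice.
So there are 8! / (4!·2!·2!) = 420 distinguishable arrangements.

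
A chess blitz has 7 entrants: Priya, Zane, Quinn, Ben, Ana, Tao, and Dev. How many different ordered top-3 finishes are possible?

210

There are 7 choices for 1st place, 6 for 2nd, and 5 for 3rd.
That gives 7 × 6 × 5 = 210.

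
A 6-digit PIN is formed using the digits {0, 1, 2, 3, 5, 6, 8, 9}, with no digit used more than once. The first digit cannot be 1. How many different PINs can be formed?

The first digit has 8−1 = 7 choices (anything except 1).
The remaining 5 digits are filled from the other 7 symbols without repetition: 7 × 6 × 5 × 4 × 3 = 2520.
Total: 7 × 2520 = 17640.

17640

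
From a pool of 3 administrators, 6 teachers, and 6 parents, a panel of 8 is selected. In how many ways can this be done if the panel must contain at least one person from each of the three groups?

5922

Unrestricted: C(15,8) = 6435 ways to pick any 8 of the 15.
Subtract selections that omit an entire group: no administrators → C(12,8) = 495; no teachers → C(9,8) = 9; no parents → C(9,8) = 9.
Add back selections omitting two groups (i.e. drawn from a single group): C(3,8) + C(6,8) + C(6,8) = 0.
By inclusion–exclusion: 6435 − 513 + 0 = 5922.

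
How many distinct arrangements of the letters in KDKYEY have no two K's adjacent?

Total arrangements of KDKYEY: 6!/(2!·2!) = 180.
Arrangements with the K's together: treat KK as one letter, giving (5)!/(2!) = 60.
Hence 180 − 60 = 120.

120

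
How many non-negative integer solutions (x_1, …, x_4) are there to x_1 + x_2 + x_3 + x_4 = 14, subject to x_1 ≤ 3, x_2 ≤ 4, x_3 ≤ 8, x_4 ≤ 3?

33

Without the upper bounds there are C(17,3) = 680 ways to split 14 among 4 variables.
Subtract solutions that violate a single cap (substitute x_i' = x_i − (cap_i+1)): x_1 ≥ 4 gives C(13,3) = 286; x_2 ≥ 5 gives C(12,3) = 220; x_3 ≥ 9 gives C(8,3) = 56; x_4 ≥ 4 gives C(13,3) = 286. Together 848.
Add back pairs where two caps are both exceeded: 56 + 4 + 84 + 1 + 56 + 4 = 205.
Subtract triples: 0 + 4 + 0 + 0 = 4.
By inclusion–exclusion the count is 680 − 848 + 205 − 4 = 33.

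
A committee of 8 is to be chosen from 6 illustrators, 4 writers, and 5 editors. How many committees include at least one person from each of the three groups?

6216

With no constraint there are C(15,8) = 6435 possible selections.
Subtract selections that omit an entire group: no illustrators → C(9,8) = 9; no writers → C(11,8) = 165; no editors → C(10,8) = 45.
Add back selections omitting two groups (i.e. drawn from a single group): C(6,8) + C(4,8) + C(5,8) = 0.
By inclusion–exclusion: 6435 − 219 + 0 = 6216.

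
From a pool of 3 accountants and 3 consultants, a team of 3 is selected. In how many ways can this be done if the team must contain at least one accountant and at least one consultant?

18

Total 3-person selections from all 6: C(6,3) = 20.
Selections missing a whole group: no accountants → C(3,3) = 1; no consultants → C(3,3) = 1.
Both groups omitted at once is impossible, so 20 − 2 = 18.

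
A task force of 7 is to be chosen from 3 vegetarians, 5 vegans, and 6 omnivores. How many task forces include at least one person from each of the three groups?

3058

With no constraint there are C(14,7) = 3432 possible selections.
Subtract selections that omit an entire group: no vegetarians → C(11,7) = 330; no vegans → C(9,7) = 36; no omnivores → C(8,7) = 8.
Add back selections omitting two groups (i.e. drawn from a single group): C(3,7) + C(5,7) + C(6,7) = 0.
By inclusion–exclusion: 3432 − 374 + 0 = 3058.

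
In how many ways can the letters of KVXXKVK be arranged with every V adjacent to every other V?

60

Treat the 2 copies of V as a single block. The multiset to arrange is then {VV, K, K, K, X, X}, 6 items in all.
That gives (6)!/(3!·2!) = 60 arrangements.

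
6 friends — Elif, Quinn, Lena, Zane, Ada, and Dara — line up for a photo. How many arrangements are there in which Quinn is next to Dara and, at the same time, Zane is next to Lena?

Treat {Quinn,Dara} as one block (2 orders) and {Zane,Lena} as another (2 orders).
That leaves 4 units to arrange: 2 × 2 × 4! = 4 × 24 = 96.

96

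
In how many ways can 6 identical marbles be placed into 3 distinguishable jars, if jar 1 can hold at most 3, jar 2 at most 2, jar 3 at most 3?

6

By stars and bars, unrestricted non-negative solutions to x_1+…+x_3 = 6 number C(6+2,2) = 28.
Subtract solutions that violate a single cap (substitute x_i' = x_i − (cap_i+1)): x_1 ≥ 4 gives C(4,2) = 6; x_2 ≥ 3 gives C(5,2) = 10; x_3 ≥ 4 gives C(4,2) = 6. Together 22.
No two caps can be exceeded simultaneously, so the pair terms are all 0.
By inclusion–exclusion the count is 28 − 22 + 0 = 6.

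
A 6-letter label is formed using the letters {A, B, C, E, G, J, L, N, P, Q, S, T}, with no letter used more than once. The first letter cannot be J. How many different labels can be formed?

609840

The first letter has 12−1 = 11 choices (anything except J).
The remaining 5 letters are filled from the other 11 symbols without repetition: 11 × 10 × 9 × 8 × 7 = 55440.
Total: 11 × 55440 = 609840.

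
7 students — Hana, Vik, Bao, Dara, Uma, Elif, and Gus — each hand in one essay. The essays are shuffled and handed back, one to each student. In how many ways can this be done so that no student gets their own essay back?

1854

Count assignments avoiding every fixed point. For any j of the 7 students fixed to their own essay, the other 7−j can be arranged in (7−j)! ways.
By inclusion–exclusion this is Σ_{j=0}^{7} (−1)^j C(7,j)·(7−j)!.
Computing: 5040 − 5040 + 2520 − 840 + 210 − 42 + 7 − 1 = 1854.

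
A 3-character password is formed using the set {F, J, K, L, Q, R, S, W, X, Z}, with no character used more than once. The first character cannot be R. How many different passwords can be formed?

648

The first character has 10−1 = 9 choices (anything except R).
The remaining 2 characters are filled from the other 9 symbols without repetition: 9 × 8 = 72.
Total: 9 × 72 = 648.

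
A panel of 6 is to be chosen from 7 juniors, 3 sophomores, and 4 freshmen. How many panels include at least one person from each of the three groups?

2331

With no constraint there are C(14,6) = 3003 possible selections.
Subtract selections that omit an entire group: no juniors → C(7,6) = 7; no sophomores → C(11,6) = 462; no freshmen → C(10,6) = 210.
Add back selections omitting two groups (i.e. drawn from a single group): C(7,6) + C(3,6) + C(4,6) = 7.
By inclusion–exclusion: 3003 − 679 + 7 = 2331.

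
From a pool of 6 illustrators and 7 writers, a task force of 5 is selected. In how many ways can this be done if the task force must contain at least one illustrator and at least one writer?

1260

With no constraint there are C(13,5) = 1287 possible selections.
Selections missing a whole group: no illustrators → C(7,5) = 21; no writers → C(6,5) = 6.
Both groups omitted at once is impossible, so 1287 − 27 = 1260.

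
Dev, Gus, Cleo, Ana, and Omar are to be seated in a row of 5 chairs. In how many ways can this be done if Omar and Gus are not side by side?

There are 5! = 120 arrangements in all. If Omar and Gus are adjacent, merging them into one block gives 2·(4)! = 48 arrangements.
So 120 − 48 = 72 arrangements keep them apart.

72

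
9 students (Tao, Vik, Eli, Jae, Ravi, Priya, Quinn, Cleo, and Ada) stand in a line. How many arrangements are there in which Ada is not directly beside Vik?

There are 9! = 362880 arrangements in all. If Ada and Vik are adjacent, merging them into one block gives 2·(8)! = 80640 arrangements.
So 362880 − 80640 = 282240 arrangements keep them apart.

282240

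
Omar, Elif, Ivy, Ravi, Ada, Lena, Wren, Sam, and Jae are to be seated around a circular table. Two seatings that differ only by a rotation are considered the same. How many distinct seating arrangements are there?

Around a circle, 9 distinct people have 9!/9 = (8)! = 40320 rotationally distinct seatings.

40320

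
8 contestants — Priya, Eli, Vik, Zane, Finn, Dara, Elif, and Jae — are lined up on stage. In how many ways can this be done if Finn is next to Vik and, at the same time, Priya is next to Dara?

2880

Treat {Finn,Vik} as one block (2 orders) and {Priya,Dara} as another (2 orders).
That leaves 6 units to arrange: 2 × 2 × 6! = 4 × 720 = 2880.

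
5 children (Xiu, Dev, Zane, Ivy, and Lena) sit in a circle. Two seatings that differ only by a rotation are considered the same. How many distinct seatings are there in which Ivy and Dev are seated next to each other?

12

Treat {Ivy, Dev} as one unit (2 internal orders) and seat the resulting 4 units around the table: (3)! circular arrangements.
So 2 × (3)! = 2 × 6 = 12.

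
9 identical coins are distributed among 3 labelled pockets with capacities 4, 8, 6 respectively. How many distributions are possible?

33

Without the upper bounds there are C(11,2) = 55 ways to split 9 among 3 pockets.
Subtract solutions that violate a single cap (substitute x_i' = x_i − (cap_i+1)): x_1 ≥ 5 gives C(6,2) = 15; x_2 ≥ 9 gives C(2,2) = 1; x_3 ≥ 7 gives C(4,2) = 6. Together 22.
No two caps can be exceeded simultaneously, so the pair terms are all 0.
By inclusion–exclusion the count is 55 − 22 + 0 = 33.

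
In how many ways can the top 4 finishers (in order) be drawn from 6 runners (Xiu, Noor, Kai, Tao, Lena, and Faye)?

360

This is an ordered selection of 4 from 6: P(6,4).
That gives 6 × 5 × 4 × 3 = 360.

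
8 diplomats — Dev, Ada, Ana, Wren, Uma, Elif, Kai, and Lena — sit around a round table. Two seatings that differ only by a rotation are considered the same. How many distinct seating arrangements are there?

5040

Around a circle, 8 distinct people have 8!/8 = (7)! = 5040 rotationally distinct seatings.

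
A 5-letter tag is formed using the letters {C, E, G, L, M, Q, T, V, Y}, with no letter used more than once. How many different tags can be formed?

15120

With no repetition, fill the 5 letters in order: 9 choices, then 8, down to 5.
That product is 9 × 8 × 7 × 6 × 5 = 15120.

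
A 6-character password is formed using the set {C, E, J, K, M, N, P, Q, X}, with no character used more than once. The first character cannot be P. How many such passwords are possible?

53760

The first character has 9−1 = 8 choices (anything except P).
The remaining 5 characters are filled from the other 8 symbols without repetition: 8 × 7 × 6 × 5 × 4 = 6720.
Total: 8 × 6720 = 53760.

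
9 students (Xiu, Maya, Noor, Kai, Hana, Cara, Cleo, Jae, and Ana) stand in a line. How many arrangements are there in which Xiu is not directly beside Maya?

282240

There are 9! = 362880 arrangements in all. If Xiu and Maya are adjacent, merging them into one block gives 2·(8)! = 80640 arrangements.
Complementary counting: 362880 − 80640 = 282240.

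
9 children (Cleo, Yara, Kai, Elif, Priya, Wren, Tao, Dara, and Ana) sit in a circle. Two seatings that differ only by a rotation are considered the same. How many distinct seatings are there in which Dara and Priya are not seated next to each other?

30240

All circular seatings of 9 people number (8)! = 40320.
Seatings with Dara beside Priya: treat them as a block with 2 internal orders, giving 2 × (7)! = 10080.
Subtracting, 40320 − 10080 = 30240.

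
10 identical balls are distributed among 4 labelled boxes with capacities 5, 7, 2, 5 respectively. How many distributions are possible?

94

Without the upper bounds there are C(13,3) = 286 ways to split 10 among 4 boxes.
Subtract solutions that violate a single cap (substitute x_i' = x_i − (cap_i+1)): x_1 ≥ 6 gives C(7,3) = 35; x_2 ≥ 8 gives C(5,3) = 10; x_3 ≥ 3 gives C(10,3) = 120; x_4 ≥ 6 gives C(7,3) = 35. Together 200.
Add back pairs where two caps are both exceeded: 0 + 4 + 0 + 0 + 0 + 4 = 8.
By inclusion–exclusion the count is 286 − 200 + 8 = 94.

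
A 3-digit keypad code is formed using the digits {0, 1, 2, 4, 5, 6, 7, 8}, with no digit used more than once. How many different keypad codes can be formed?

336

This is a permutation of 3 out of 8: P(8,3) = 8!/5!.
8 × 7 × 6 = 336.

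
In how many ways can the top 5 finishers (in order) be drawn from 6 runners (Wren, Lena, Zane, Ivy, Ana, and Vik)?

720

There are 6 choices for 1st place, 5 for 2nd, and so on down to 2 for position 5.
That gives 6 × 5 × 4 × 3 × 2 = 720.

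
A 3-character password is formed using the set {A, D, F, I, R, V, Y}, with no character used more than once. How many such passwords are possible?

210

Choose and order 3 of the 7 symbols: the first character has 7 options, the next 6, then 5.
That product is 7 × 6 × 5 = 210.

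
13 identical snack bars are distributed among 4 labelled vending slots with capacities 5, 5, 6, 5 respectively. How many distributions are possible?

By stars and bars, unrestricted non-negative solutions to x_1+…+x_4 = 13 number C(13+3,3) = 560.
Subtract solutions that violate a single cap (substitute x_i' = x_i − (cap_i+1)): x_1 ≥ 6 gives C(10,3) = 120; x_2 ≥ 6 gives C(10,3) = 120; x_3 ≥ 7 gives C(9,3) = 84; x_4 ≥ 6 gives C(10,3) = 120. Together 444.
Add back pairs where two caps are both exceeded: 4 + 1 + 4 + 1 + 4 + 1 = 15.
By inclusion–exclusion the count is 560 − 444 + 15 = 131.

131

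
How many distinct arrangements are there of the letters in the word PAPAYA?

60

Letter multiplicities in PAPAYA: A×3, P×2, Y×1.
The number of distinct arrangements is 6!/(3!·2!) = 720/12 = 60.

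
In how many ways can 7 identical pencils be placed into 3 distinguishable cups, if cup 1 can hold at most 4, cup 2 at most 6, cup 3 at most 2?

14

Ignoring the caps, the number of non-negative solutions to x_1+…+x_3 = 7 is C(9,2) = 36.
Subtract solutions that violate a single cap (substitute x_i' = x_i − (cap_i+1)): x_1 ≥ 5 gives C(4,2) = 6; x_2 ≥ 7 gives C(2,2) = 1; x_3 ≥ 3 gives C(6,2) = 15. Together 22.
No two caps can be exceeded simultaneously, so the pair terms are all 0.
By inclusion–exclusion the count is 36 − 22 + 0 = 14.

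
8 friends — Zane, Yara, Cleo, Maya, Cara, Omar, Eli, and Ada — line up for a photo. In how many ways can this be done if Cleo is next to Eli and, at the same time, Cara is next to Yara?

Treat {Cleo,Eli} as one block (2 orders) and {Cara,Yara} as another (2 orders).
That leaves 6 units to arrange: 2 × 2 × 6! = 4 × 720 = 2880.

2880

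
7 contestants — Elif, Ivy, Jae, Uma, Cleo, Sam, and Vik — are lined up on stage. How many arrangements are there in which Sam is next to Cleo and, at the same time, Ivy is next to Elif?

480

Treat {Sam,Cleo} as one block (2 orders) and {Ivy,Elif} as another (2 orders).
That leaves 5 units to arrange: 2 × 2 × 5! = 4 × 120 = 480.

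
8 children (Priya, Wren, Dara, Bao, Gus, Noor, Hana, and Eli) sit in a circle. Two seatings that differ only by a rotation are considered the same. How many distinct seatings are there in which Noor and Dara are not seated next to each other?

3600

All circular seatings of 8 people number (7)! = 5040.
Those with Noor next to Dara: fuse the pair into one unit and seat 7 units around a circle — 2·(6)! = 1440.
Subtracting, 5040 − 1440 = 3600.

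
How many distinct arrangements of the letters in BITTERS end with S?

Fix S in the last position and arrange the remaining 6 letters.
Those 6 letters have T appearing twice, giving (6)!/(2!) = 360.

360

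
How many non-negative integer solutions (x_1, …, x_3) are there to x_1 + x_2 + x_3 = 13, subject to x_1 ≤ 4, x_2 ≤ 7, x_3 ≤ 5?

10

By stars and bars, unrestricted non-negative solutions to x_1+…+x_3 = 13 number C(13+2,2) = 105.
Subtract solutions that violate a single cap (substitute x_i' = x_i − (cap_i+1)): x_1 ≥ 5 gives C(10,2) = 45; x_2 ≥ 8 gives C(7,2) = 21; x_3 ≥ 6 gives C(9,2) = 36. Together 102.
Add back pairs where two caps are both exceeded: 1 + 6 + 0 = 7.
By inclusion–exclusion the count is 105 − 102 + 7 = 10.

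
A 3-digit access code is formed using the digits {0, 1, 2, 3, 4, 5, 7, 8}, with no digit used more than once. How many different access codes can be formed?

With no repetition, fill the 3 digits in order: 8 choices, then 7, down to 6.
That product is 8 × 7 × 6 = 336.

336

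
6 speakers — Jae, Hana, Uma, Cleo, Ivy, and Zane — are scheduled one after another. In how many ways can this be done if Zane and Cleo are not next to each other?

480

There are 6! = 720 arrangements in all. If Zane and Cleo are adjacent, merging them into one block gives 2·(5)! = 240 arrangements.
So 720 − 240 = 480 arrangements keep them apart.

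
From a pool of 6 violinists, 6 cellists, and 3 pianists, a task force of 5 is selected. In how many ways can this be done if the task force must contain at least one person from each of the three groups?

With no constraint there are C(15,5) = 3003 possible selections.
Selections missing a whole group: no violinists → C(9,5) = 126; no cellists → C(9,5) = 126; no pianists → C(12,5) = 792.
Add back selections omitting two groups (i.e. drawn from a single group): C(6,5) + C(6,5) + C(3,5) = 12.
By inclusion–exclusion: 3003 − 1044 + 12 = 1971.

1971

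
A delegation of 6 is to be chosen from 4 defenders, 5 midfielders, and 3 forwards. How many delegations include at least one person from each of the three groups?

805

Unrestricted: C(12,6) = 924 ways to pick any 6 of the 12.
Selections missing a whole group: no defenders → C(8,6) = 28; no midfielders → C(7,6) = 7; no forwards → C(9,6) = 84.
Add back selections omitting two groups (i.e. drawn from a single group): C(4,6) + C(5,6) + C(3,6) = 0.
By inclusion–exclusion: 924 − 119 + 0 = 805.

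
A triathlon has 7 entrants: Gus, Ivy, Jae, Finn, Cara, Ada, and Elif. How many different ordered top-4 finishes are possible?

This is an ordered selection of 4 from 7: P(7,4).
That gives 7 × 6 × 5 × 4 = 840.

840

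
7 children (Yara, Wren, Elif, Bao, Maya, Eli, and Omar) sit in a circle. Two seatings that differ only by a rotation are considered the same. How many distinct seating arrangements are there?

Seat Yara anywhere (absorbing the rotational symmetry), then permute the other 6: (6)! = 720.

720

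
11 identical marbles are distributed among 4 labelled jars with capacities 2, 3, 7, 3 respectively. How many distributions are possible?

29

Without the upper bounds there are C(14,3) = 364 ways to split 11 among 4 jars.
Subtract solutions that violate a single cap (substitute x_i' = x_i − (cap_i+1)): x_1 ≥ 3 gives C(11,3) = 165; x_2 ≥ 4 gives C(10,3) = 120; x_3 ≥ 8 gives C(6,3) = 20; x_4 ≥ 4 gives C(10,3) = 120. Together 425.
Add back pairs where two caps are both exceeded: 35 + 1 + 35 + 0 + 20 + 0 = 91.
Subtract triples: 0 + 1 + 0 + 0 = 1.
By inclusion–exclusion the count is 364 − 425 + 91 − 1 = 29.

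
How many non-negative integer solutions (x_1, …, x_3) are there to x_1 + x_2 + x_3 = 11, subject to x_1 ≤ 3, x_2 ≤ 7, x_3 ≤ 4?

Ignoring the caps, the number of non-negative solutions to x_1+…+x_3 = 11 is C(13,2) = 78.
Subtract solutions that violate a single cap (substitute x_i' = x_i − (cap_i+1)): x_1 ≥ 4 gives C(9,2) = 36; x_2 ≥ 8 gives C(5,2) = 10; x_3 ≥ 5 gives C(8,2) = 28. Together 74.
Add back pairs where two caps are both exceeded: 0 + 6 + 0 = 6.
By inclusion–exclusion the count is 78 − 74 + 6 = 10.

10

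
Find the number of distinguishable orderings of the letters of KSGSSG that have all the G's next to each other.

20

Treat the 2 copies of G as a single block. The multiset to arrange is then {GG, K, S, S, S}, 5 items in all.
That gives (5)!/(3!) = 20 arrangements.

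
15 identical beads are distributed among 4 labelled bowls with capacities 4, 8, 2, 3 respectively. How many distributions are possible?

10

By stars and bars, unrestricted non-negative solutions to x_1+…+x_4 = 15 number C(15+3,3) = 816.
Subtract solutions that violate a single cap (substitute x_i' = x_i − (cap_i+1)): x_1 ≥ 5 gives C(13,3) = 286; x_2 ≥ 9 gives C(9,3) = 84; x_3 ≥ 3 gives C(15,3) = 455; x_4 ≥ 4 gives C(14,3) = 364. Together 1189.
Add back pairs where two caps are both exceeded: 4 + 120 + 84 + 20 + 10 + 165 = 403.
Subtract triples: 0 + 0 + 20 + 0 = 20.
By inclusion–exclusion the count is 816 − 1189 + 403 − 20 = 10.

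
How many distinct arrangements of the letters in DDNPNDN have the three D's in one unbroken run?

20

Treat the 3 copies of D as a single block. The multiset to arrange is then {DDD, N, N, N, P}, 5 items in all.
That gives (5)!/(3!) = 20 arrangements.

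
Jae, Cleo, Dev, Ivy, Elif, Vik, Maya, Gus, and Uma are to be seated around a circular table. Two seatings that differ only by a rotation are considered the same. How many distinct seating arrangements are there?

40320

Fix one person's seat to break rotational symmetry; the remaining 8 people can be arranged in (8)! = 40320 ways.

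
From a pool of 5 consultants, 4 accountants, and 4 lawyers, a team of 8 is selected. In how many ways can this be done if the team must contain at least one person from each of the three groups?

Unrestricted: C(13,8) = 1287 ways to pick any 8 of the 13.
Selections missing a whole group: no consultants → C(8,8) = 1; no accountants → C(9,8) = 9; no lawyers → C(9,8) = 9.
Add back selections omitting two groups (i.e. drawn from a single group): C(5,8) + C(4,8) + C(4,8) = 0.
By inclusion–exclusion: 1287 − 19 + 0 = 1268.

1268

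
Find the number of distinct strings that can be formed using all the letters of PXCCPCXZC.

Letter multiplicities in PXCCPCXZC: C×4, P×2, X×2, Z×1.
So there are 9! / (4!·2!·2!) = 3780 distinguishable arrangements.

3780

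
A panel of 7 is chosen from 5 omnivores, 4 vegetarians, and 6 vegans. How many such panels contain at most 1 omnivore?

1170

Split by how many omnivores are chosen (0 through 1).
Sum: C(5,0)·C(10,7) + C(5,1)·C(10,6) = 120 + 1050 = 1170.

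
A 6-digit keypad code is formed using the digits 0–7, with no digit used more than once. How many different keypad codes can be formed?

This is a permutation of 6 out of 8: P(8,6) = 8!/2!.
8 × 7 × 6 × 5 × 4 × 3 = 20160.

20160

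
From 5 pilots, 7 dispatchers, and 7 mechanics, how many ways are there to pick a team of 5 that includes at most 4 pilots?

Split by how many pilots are chosen (0 through 4).
Sum: C(5,0)·C(14,5) + C(5,1)·C(14,4) + C(5,2)·C(14,3) + C(5,3)·C(14,2) + C(5,4)·C(14,1) = 2002 + 5005 + 3640 + 910 + 70 = 11627.

11627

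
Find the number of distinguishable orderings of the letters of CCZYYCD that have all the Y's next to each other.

Treat the 2 copies of Y as a single block. The multiset to arrange is then {YY, C, C, C, D, Z}, 6 items in all.
That gives (6)!/(3!) = 120 arrangements.

120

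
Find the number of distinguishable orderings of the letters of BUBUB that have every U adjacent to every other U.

4

Treat the 2 copies of U as a single block. The multiset to arrange is then {UU, B, B, B}, 4 items in all.
That gives (4)!/(3!) = 4 arrangements.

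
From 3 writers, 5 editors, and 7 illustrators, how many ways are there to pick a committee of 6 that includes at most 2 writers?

Split by how many writers are chosen (0 through 2).
Sum: C(3,0)·C(12,6) + C(3,1)·C(12,5) + C(3,2)·C(12,4) = 924 + 2376 + 1485 = 4785.

4785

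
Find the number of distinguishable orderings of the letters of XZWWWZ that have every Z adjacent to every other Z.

Treat the 2 copies of Z as a single block. The multiset to arrange is then {ZZ, W, W, W, X}, 5 items in all.
That gives (5)!/(3!) = 20 arrangements.

20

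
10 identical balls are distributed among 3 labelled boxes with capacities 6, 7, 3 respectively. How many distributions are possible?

22

By stars and bars, unrestricted non-negative solutions to x_1+…+x_3 = 10 number C(10+2,2) = 66.
Subtract solutions that violate a single cap (substitute x_i' = x_i − (cap_i+1)): x_1 ≥ 7 gives C(5,2) = 10; x_2 ≥ 8 gives C(4,2) = 6; x_3 ≥ 4 gives C(8,2) = 28. Together 44.
No two caps can be exceeded simultaneously, so the pair terms are all 0.
By inclusion–exclusion the count is 66 − 44 + 0 = 22.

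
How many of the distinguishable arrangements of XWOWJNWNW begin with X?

With the first slot taken by X, it remains to arrange the other 8 letters (WOWJNWNW).
Those 8 letters have N appearing twice and W appearing 4 times, giving (8)!/(4!·2!) = 840.

840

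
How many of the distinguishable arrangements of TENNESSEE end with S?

With the last slot taken by S, it remains to arrange the other 8 letters (TENNESEE).
Those 8 letters have E appearing 4 times and N appearing twice, giving (8)!/(4!·2!) = 840.

840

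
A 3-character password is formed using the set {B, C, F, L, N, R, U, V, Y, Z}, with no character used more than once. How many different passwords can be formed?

With no repetition, fill the 3 characters in order: 10 choices, then 9, down to 8.
10 × 9 × 8 = 720.

720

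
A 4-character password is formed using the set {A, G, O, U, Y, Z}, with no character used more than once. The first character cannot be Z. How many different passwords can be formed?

The first character has 6−1 = 5 choices (anything except Z).
The remaining 3 characters are filled from the other 5 symbols without repetition: 5 × 4 × 3 = 60.
Total: 5 × 60 = 300.

300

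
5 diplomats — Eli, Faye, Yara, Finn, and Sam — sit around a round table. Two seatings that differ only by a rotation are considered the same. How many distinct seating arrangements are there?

Fix one person's seat to break rotational symmetry; the remaining 4 people can be arranged in (4)! = 24 ways.

24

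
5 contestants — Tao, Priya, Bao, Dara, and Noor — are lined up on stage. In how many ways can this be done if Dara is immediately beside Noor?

48

Glue Dara and Noor into one block (2 internal orders), leaving 4 units to arrange in a row.
That gives 2 × 4! = 2 × 24 = 48.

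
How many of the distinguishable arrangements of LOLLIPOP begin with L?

630

Fix L in the first position and arrange the remaining 7 letters.
Those 7 letters have L appearing twice, O appearing twice, and P appearing twice, giving (7)!/(2!·2!·2!) = 630.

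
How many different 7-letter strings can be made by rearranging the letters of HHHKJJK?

210

The 7 letters of HHHKJJK have repeats: H appearing 3 times, J appearing twice, and K appearing twice.
So there are 7! / (3!·2!·2!) = 210 distinguishable arrangements.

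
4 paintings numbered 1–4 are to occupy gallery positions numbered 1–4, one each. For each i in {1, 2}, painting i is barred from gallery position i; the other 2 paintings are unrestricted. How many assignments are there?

Let Aᵢ (for i ∈ {1, 2}) be the placements that put painting i in its forbidden gallery position. Any j of these fix j positions, leaving (4−j)! ways to fill the rest, and there are C(2,j) ways to pick which j.
By inclusion–exclusion, the number of valid placements is Σ_{j=0}^{2} (−1)^j C(2,j)·(4−j)!.
Computing: 24 − 12 + 2 = 14.

14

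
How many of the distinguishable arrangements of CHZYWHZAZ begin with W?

Fix W in the first position and arrange the remaining 8 letters.
Those 8 letters have H appearing twice and Z appearing 3 times, giving (8)!/(3!·2!) = 3360.

3360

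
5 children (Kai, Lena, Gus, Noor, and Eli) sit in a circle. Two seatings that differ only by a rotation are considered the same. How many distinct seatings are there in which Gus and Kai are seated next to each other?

Glue Gus and Kai into a block (2 internal orders). Seating 4 units around a circle gives (3)! arrangements.
So 2 × (3)! = 2 × 6 = 12.

12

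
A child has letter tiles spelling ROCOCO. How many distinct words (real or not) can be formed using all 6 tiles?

Letter multiplicities in ROCOCO: C×2, O×3, R×1.
The number of distinct arrangements is 6!/(3!·2!) = 720/12 = 60.

60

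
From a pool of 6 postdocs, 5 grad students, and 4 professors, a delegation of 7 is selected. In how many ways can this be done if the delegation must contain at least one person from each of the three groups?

5949

Unrestricted: C(15,7) = 6435 ways to pick any 7 of the 15.
Subtract selections that omit an entire group: no postdocs → C(9,7) = 36; no grad students → C(10,7) = 120; no professors → C(11,7) = 330.
Add back selections omitting two groups (i.e. drawn from a single group): C(6,7) + C(5,7) + C(4,7) = 0.
By inclusion–exclusion: 6435 − 486 + 0 = 5949.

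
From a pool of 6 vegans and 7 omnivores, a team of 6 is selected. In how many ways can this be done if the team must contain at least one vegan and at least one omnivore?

Total 6-person selections from all 13: C(13,6) = 1716.
Subtract selections that omit an entire group: no vegans → C(7,6) = 7; no omnivores → C(6,6) = 1.
Both groups omitted at once is impossible, so 1716 − 8 = 1708.

1708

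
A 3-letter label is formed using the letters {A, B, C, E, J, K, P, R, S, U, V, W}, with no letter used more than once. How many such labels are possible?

This is a permutation of 3 out of 12: P(12,3) = 12!/9!.
12 × 11 × 10 = 1320.

1320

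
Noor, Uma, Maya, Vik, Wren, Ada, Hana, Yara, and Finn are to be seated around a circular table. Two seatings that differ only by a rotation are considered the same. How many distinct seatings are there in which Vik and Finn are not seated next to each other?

30240

Without the restriction there are (8)! = 40320 seatings.
Those with Vik next to Finn: fuse the pair into one unit and seat 8 units around a circle — 2·(7)! = 10080.
Subtracting, 40320 − 10080 = 30240.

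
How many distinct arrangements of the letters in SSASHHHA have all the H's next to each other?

60

Treat the 3 copies of H as a single block. The multiset to arrange is then {HHH, A, A, S, S, S}, 6 items in all.
That gives (6)!/(3!·2!) = 60 arrangements.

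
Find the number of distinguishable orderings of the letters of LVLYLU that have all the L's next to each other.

24

Treat the 3 copies of L as a single block. The multiset to arrange is then {LLL, U, V, Y}, 4 items in all.
All 4 items are distinct, so there are (4)! = 24 arrangements.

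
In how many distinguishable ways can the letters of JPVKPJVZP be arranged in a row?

15120

JPVKPJVZP has 9 letters with J appearing twice, P appearing 3 times, and V appearing twice.
So there are 9! / (3!·2!·2!) = 15120 distinguishable arrangements.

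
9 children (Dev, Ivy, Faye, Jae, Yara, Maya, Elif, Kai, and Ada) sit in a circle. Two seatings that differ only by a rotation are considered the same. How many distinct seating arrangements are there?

40320

Seat Dev anywhere (absorbing the rotational symmetry), then permute the other 8: (8)! = 40320.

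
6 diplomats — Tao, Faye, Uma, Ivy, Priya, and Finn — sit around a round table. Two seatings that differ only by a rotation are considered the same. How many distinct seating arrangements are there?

120

Around a circle, 6 distinct people have 6!/6 = (5)! = 120 rotationally distinct seatings.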